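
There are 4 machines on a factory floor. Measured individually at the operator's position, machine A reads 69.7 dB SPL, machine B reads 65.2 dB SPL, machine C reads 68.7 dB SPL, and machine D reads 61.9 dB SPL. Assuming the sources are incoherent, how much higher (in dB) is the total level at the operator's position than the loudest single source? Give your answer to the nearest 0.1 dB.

Incoherent sources sum as intensities:
L_total = 10·log₁₀(10^(69.7/10) + 10^(65.2/10) + 10^(68.7/10) + 10^(61.9/10)) = 73.35 dB SPL.
Excess over the loudest (69.7 dB): 73.35 − 69.7 = 3.6 dB.

3.6 dB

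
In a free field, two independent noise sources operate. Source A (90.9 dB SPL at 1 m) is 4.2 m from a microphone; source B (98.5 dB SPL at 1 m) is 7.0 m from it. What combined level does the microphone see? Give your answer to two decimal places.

At the listener: L_A = 90.9 − 20·log₁₀(4.2) = 78.435 dB; L_B = 98.5 − 20·log₁₀(7.0) = 81.598 dB.
Combined: 10·log₁₀(10^(78.435/10)+10^(81.598/10)) = 83.31 dB SPL.

83.31 dB SPL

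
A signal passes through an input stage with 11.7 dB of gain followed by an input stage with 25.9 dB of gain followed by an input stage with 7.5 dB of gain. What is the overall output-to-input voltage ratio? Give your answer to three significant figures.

Net gain = 11.7 + 25.9 + 7.5 = 45.1 dB.
Voltage ratio = 10^(45.1/20) = 180.

180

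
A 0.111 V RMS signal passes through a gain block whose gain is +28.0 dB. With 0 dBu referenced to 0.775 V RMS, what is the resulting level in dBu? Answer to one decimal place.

Input level: 20·log₁₀(0.111/0.775) = -16.88 dBu.
Output: -16.88 + 28.0 = +11.1 dBu.

+11.1 dBu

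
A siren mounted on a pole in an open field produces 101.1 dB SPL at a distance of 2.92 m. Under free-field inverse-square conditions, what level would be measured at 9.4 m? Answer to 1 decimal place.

Inverse-square spreading gives ΔL = −20·log₁₀(d₂/d₁).
ΔL = −20·log₁₀(9.4/2.92) = -10.15 dB, so L₂ = 101.1 + (-10.15) = 90.9 dB SPL.

90.9 dB SPL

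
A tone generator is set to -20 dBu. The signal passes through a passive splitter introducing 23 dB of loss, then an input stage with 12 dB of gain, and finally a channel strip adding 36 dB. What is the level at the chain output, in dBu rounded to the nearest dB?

+5 dBu

Cascaded gains and losses add directly in dB.
-20 − 23 + 12 + 36 = +5 dBu.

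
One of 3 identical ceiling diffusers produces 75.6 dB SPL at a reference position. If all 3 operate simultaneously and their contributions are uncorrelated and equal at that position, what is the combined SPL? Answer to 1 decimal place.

80.4 dB SPL

3 equal incoherent sources raise the level by 10·log₁₀(3) = 4.77 dB.
L_total = 75.6 + 4.77 = 80.4 dB SPL.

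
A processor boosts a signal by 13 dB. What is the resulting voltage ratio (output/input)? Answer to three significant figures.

4.47

Voltage ratio = 10^(dB/20).
10^(13/20) = 10^(0.6500) = 4.47.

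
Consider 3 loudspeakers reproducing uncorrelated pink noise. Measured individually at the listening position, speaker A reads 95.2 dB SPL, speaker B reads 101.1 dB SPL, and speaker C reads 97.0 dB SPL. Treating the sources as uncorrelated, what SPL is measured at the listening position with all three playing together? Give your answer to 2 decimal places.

103.26 dB SPL

Add the sources as powers (linear), then convert back to dB:
L_total = 10·log₁₀(10^(95.2/10) + 10^(101.1/10) + 10^(97.0/10)) = 10·log₁₀(21206000000) = 103.26 dB SPL.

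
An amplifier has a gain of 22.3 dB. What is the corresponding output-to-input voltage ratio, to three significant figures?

13.0

Voltage ratio = 10^(dB/20).
10^(22.3/20) = 10^(1.115) = 13.0.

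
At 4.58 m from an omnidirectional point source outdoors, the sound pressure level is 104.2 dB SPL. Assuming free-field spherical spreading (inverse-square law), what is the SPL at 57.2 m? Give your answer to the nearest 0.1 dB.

82.3 dB SPL

Inverse-square spreading gives ΔL = −20·log₁₀(d₂/d₁).
ΔL = −20·log₁₀(57.2/4.58) = -21.93 dB, so L₂ = 104.2 + (-21.93) = 82.3 dB SPL.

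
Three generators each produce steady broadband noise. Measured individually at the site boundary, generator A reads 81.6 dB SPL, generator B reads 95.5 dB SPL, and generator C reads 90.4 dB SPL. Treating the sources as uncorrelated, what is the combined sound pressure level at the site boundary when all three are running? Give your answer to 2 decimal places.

Add the sources as powers (linear), then convert back to dB:
L_total = 10·log₁₀(10^(81.6/10) + 10^(95.5/10) + 10^(90.4/10)) = 10·log₁₀(4789000000) = 96.80 dB SPL.

96.80 dB SPL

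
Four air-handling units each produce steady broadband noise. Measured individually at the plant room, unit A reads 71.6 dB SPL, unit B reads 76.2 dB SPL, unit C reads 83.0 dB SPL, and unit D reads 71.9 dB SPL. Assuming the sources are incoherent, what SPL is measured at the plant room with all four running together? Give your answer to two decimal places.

84.33 dB SPL

Incoherent sources sum as intensities:
L_total = 10·log₁₀(10^(71.6/10) + 10^(76.2/10) + 10^(83.0/10) + 10^(71.9/10)) = 10·log₁₀(271200000) = 84.33 dB SPL.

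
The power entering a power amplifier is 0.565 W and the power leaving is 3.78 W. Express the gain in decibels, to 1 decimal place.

8.3 dB

Power is a power quantity, so gain = 10·log₁₀(P_out/P_in).
10·log₁₀(3.78/0.565) = 10·log₁₀(6.690) = 8.3 dB.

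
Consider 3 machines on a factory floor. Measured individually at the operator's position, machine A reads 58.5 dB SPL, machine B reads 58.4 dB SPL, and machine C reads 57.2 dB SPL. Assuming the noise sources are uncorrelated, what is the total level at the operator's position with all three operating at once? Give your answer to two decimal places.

Uncorrelated sources add in intensity (power), not in dB.
L_total = 10·log₁₀(10^(58.5/10) + 10^(58.4/10) + 10^(57.2/10)) = 10·log₁₀(1925000) = 62.84 dB SPL.

62.84 dB SPL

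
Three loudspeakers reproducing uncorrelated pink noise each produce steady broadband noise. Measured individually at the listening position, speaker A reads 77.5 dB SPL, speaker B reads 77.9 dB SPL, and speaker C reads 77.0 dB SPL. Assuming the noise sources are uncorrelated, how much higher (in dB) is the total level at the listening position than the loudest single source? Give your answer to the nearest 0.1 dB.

4.4 dB

Uncorrelated sources add in intensity (power), not in dB.
L_total = 10·log₁₀(10^(77.5/10) + 10^(77.9/10) + 10^(77.0/10)) = 82.25 dB SPL.
Excess over the loudest (77.9 dB): 82.25 − 77.9 = 4.4 dB.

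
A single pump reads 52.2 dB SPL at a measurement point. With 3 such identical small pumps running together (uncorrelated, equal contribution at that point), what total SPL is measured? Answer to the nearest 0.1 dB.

57.0 dB SPL

3 equal incoherent sources raise the level by 10·log₁₀(3) = 4.77 dB.
L_total = 52.2 + 4.77 = 57.0 dB SPL.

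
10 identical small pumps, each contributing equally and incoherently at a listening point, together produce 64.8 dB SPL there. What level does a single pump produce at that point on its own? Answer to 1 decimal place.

54.8 dB SPL

10 equal incoherent sources add 10·log₁₀(10) = 10.00 dB over one source.
L_one = 64.8 − 10.00 = 54.8 dB SPL.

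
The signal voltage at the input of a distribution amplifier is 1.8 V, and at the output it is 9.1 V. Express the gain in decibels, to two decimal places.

14.08 dB

Voltage ratio → dB uses the 20·log₁₀ form:
20·log₁₀(9.1/1.8) = 20·log₁₀(5.056) = 14.08 dB.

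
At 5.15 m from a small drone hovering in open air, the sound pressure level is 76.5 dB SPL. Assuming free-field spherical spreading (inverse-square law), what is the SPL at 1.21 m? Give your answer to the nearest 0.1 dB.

89.1 dB SPL

For a point source in a free field, ΔL = −20·log₁₀(d₂/d₁).
ΔL = −20·log₁₀(1.21/5.15) = 12.58 dB, so L₂ = 76.5 + (12.58) = 89.1 dB SPL.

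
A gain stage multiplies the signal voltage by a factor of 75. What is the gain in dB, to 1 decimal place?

37.5 dB

Voltage is an amplitude quantity, so gain = 20·log₁₀(V_out/V_in).
20·log₁₀(75) = 37.5 dB.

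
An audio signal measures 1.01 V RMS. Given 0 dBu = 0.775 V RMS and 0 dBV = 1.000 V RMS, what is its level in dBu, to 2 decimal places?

dBu = 20·log₁₀(V / 0.775 V).
20·log₁₀(1.01/0.775) = +2.30 dBu.

+2.30 dBu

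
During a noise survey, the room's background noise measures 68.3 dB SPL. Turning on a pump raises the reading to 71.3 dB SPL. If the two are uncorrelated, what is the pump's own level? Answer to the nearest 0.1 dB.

Remove the background by subtracting linear intensities:
L_src = 10·log₁₀(10^(71.3/10) − 10^(68.3/10)) = 10·log₁₀(6729000) = 68.3 dB SPL.

68.3 dB SPL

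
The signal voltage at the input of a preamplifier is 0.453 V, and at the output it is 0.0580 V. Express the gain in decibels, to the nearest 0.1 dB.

Voltage ratio → dB uses the 20·log₁₀ form:
20·log₁₀(0.0580/0.453) = 20·log₁₀(0.1280) = -17.9 dB.

-17.9 dB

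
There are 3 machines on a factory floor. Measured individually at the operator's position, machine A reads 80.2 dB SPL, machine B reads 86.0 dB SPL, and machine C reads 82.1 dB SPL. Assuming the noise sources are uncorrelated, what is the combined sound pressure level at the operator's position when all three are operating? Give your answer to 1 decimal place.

Add the sources as powers (linear), then convert back to dB:
L_total = 10·log₁₀(10^(80.2/10) + 10^(86.0/10) + 10^(82.1/10)) = 10·log₁₀(665000000) = 88.2 dB SPL.

88.2 dB SPL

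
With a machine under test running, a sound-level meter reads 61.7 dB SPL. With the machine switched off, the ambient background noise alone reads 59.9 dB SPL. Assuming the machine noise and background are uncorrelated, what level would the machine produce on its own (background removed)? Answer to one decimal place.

Remove the background by subtracting linear intensities:
L_src = 10·log₁₀(10^(61.7/10) − 10^(59.9/10)) = 10·log₁₀(501900) = 57.0 dB SPL.

57.0 dB SPL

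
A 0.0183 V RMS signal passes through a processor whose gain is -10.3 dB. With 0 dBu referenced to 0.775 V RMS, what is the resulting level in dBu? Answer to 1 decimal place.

-42.8 dBu

Input level: 20·log₁₀(0.0183/0.775) = -32.54 dBu.
Output: -32.54 − 10.3 = -42.8 dBu.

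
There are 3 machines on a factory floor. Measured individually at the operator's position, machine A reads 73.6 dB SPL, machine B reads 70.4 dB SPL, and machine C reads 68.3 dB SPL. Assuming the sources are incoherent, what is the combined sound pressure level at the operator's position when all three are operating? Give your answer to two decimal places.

76.09 dB SPL

Add the sources as powers (linear), then convert back to dB:
L_total = 10·log₁₀(10^(73.6/10) + 10^(70.4/10) + 10^(68.3/10)) = 10·log₁₀(40630000) = 76.09 dB SPL.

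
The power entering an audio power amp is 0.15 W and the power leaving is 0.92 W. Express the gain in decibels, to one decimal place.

Power is a power quantity, so gain = 10·log₁₀(P_out/P_in).
10·log₁₀(0.92/0.15) = 10·log₁₀(6.133) = 7.9 dB.

7.9 dB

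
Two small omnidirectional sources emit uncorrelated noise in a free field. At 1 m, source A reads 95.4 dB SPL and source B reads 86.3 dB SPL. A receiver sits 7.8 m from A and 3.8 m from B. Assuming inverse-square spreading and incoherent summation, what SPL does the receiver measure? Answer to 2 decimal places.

At the listener: L_A = 95.4 − 20·log₁₀(7.8) = 77.558 dB; L_B = 86.3 − 20·log₁₀(3.8) = 74.704 dB.
Combined: 10·log₁₀(10^(77.558/10)+10^(74.704/10)) = 79.37 dB SPL.

79.37 dB SPL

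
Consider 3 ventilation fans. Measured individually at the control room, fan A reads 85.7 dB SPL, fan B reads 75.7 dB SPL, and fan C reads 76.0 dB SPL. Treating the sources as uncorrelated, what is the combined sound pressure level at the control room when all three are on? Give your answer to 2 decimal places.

Incoherent sources sum as intensities:
L_total = 10·log₁₀(10^(85.7/10) + 10^(75.7/10) + 10^(76.0/10)) = 10·log₁₀(448500000) = 86.52 dB SPL.

86.52 dB SPL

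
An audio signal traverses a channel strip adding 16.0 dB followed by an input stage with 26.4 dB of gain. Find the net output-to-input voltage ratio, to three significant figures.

132

Net gain = 16.0 + 26.4 = 42.4 dB.
Voltage ratio = 10^(42.4/20) = 132.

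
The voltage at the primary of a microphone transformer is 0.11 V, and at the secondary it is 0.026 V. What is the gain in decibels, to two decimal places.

Voltage is an amplitude quantity, so gain = 20·log₁₀(V_out/V_in).
20·log₁₀(0.026/0.11) = 20·log₁₀(0.2364) = -12.53 dB.

-12.53 dB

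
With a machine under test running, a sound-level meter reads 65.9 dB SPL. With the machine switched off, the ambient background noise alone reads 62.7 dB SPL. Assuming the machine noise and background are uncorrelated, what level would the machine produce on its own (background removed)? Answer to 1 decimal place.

Subtract intensities: L_src = 10·log₁₀(10^(L_total/10) − 10^(L_bg/10)).
L_src = 10·log₁₀(10^(65.9/10) − 10^(62.7/10)) = 10·log₁₀(2028000) = 63.1 dB SPL.

63.1 dB SPL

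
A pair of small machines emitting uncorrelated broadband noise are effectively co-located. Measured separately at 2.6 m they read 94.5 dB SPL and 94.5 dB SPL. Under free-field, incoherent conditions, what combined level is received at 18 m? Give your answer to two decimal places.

Combined at 2.6 m: 10·log₁₀(10^(94.5/10)+10^(94.5/10)) = 97.510 dB SPL.
Then apply −20·log₁₀(18/2.6) = -16.806 dB → 80.70 dB SPL.

80.70 dB SPL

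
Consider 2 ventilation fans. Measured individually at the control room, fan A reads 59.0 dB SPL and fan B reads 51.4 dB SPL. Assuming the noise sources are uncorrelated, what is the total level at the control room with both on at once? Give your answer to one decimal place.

59.7 dB SPL

Incoherent sources sum as intensities:
L_total = 10·log₁₀(10^(59.0/10) + 10^(51.4/10)) = 10·log₁₀(932400) = 59.7 dB SPL.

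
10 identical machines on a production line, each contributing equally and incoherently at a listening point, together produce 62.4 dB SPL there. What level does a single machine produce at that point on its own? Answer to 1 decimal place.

10 equal incoherent sources add 10·log₁₀(10) = 10.00 dB over one source.
L_one = 62.4 − 10.00 = 52.4 dB SPL.

52.4 dB SPL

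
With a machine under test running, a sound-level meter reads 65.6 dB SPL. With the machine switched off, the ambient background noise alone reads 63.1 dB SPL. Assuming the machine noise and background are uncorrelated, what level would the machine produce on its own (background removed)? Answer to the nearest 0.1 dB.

Remove the background by subtracting linear intensities:
L_src = 10·log₁₀(10^(65.6/10) − 10^(63.1/10)) = 10·log₁₀(1589000) = 62.0 dB SPL.

62.0 dB SPL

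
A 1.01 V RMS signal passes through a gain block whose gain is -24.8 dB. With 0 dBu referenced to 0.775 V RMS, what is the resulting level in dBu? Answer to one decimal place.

Input level: 20·log₁₀(1.01/0.775) = 2.30 dBu.
Output: 2.30 − 24.8 = -22.5 dBu.

-22.5 dBu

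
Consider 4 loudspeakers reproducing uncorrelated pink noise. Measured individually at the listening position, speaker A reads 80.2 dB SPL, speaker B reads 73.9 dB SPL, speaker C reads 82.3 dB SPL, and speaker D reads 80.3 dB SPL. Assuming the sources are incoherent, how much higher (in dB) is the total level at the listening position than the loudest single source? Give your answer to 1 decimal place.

Add the sources as powers (linear), then convert back to dB:
L_total = 10·log₁₀(10^(80.2/10) + 10^(73.9/10) + 10^(82.3/10) + 10^(80.3/10)) = 86.09 dB SPL.
Excess over the loudest (82.3 dB): 86.09 − 82.3 = 3.8 dB.

3.8 dB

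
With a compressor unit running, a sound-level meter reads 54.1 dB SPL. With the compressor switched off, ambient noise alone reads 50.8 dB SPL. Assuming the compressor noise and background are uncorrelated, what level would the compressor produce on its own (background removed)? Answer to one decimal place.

Background correction is a power subtraction:
L_src = 10·log₁₀(10^(54.1/10) − 10^(50.8/10)) = 10·log₁₀(136800) = 51.4 dB SPL.

51.4 dB SPL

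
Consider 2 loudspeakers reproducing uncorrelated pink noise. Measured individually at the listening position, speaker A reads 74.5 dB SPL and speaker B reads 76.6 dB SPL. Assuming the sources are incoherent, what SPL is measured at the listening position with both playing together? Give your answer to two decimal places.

Add the sources as powers (linear), then convert back to dB:
L_total = 10·log₁₀(10^(74.5/10) + 10^(76.6/10)) = 10·log₁₀(73890000) = 78.69 dB SPL.

78.69 dB SPL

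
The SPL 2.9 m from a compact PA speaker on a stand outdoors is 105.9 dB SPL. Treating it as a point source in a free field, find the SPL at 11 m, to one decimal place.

94.3 dB SPL

Free-field point source: level drops by 20·log₁₀ of the distance ratio.
ΔL = −20·log₁₀(11/2.9) = -11.58 dB, so L₂ = 105.9 + (-11.58) = 94.3 dB SPL.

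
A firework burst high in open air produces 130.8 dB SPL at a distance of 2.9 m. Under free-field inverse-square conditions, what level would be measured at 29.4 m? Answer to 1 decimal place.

110.7 dB SPL

Free-field point source: level drops by 20·log₁₀ of the distance ratio.
ΔL = −20·log₁₀(29.4/2.9) = -20.12 dB, so L₂ = 130.8 + (-20.12) = 110.7 dB SPL.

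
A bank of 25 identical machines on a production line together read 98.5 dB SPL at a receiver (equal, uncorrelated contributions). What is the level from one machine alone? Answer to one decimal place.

84.5 dB SPL

25 equal incoherent sources add 10·log₁₀(25) = 13.98 dB over one source.
L_one = 98.5 − 13.98 = 84.5 dB SPL.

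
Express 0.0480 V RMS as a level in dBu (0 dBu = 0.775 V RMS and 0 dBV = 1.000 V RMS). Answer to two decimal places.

-24.16 dBu

dBu = 20·log₁₀(V / 0.775 V).
20·log₁₀(0.0480/0.775) = -24.16 dBu.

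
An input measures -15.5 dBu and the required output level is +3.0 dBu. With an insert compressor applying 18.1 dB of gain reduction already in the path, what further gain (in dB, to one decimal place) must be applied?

The required make-up gain is the shortfall in the dB sum.
G = +3.0 − (-15.5) + 18.1 = 36.6 dB.

36.6 dB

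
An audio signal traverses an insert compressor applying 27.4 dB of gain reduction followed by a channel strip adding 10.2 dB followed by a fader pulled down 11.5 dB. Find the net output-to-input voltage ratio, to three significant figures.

Net gain = (−27.4) + 10.2 + (−11.5) = -28.7 dB.
Voltage ratio = 10^(-28.7/20) = 0.0367.

0.0367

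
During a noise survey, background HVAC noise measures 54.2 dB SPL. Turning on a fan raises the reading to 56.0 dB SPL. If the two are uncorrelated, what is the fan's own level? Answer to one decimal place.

51.3 dB SPL

Subtract intensities: L_src = 10·log₁₀(10^(L_total/10) − 10^(L_bg/10)).
L_src = 10·log₁₀(10^(56.0/10) − 10^(54.2/10)) = 10·log₁₀(135100) = 51.3 dB SPL.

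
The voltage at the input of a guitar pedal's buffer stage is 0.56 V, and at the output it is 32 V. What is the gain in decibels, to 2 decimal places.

35.14 dB

Voltage is an amplitude quantity, so gain = 20·log₁₀(V_out/V_in).
20·log₁₀(32/0.56) = 20·log₁₀(57.14) = 35.14 dB.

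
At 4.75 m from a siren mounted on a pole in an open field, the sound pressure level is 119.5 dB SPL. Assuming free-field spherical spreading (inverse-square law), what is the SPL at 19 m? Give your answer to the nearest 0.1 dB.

Free-field point source: level drops by 20·log₁₀ of the distance ratio.
ΔL = −20·log₁₀(19/4.75) = -12.04 dB, so L₂ = 119.5 + (-12.04) = 107.5 dB SPL.

107.5 dB SPL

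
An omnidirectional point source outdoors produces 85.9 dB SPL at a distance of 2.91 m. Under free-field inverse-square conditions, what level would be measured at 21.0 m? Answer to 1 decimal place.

For a point source in a free field, ΔL = −20·log₁₀(d₂/d₁).
ΔL = −20·log₁₀(21.0/2.91) = -17.17 dB, so L₂ = 85.9 + (-17.17) = 68.7 dB SPL.

68.7 dB SPL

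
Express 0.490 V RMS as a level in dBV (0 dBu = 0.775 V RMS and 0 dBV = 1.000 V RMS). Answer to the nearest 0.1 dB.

-6.2 dBV

dBV = 20·log₁₀(V / 1.000 V).
20·log₁₀(0.490/1.000) = -6.2 dBV.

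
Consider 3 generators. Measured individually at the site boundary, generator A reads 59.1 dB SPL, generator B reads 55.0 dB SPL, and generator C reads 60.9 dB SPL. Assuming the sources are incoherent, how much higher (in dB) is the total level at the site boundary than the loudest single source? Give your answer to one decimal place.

Incoherent sources sum as intensities:
L_total = 10·log₁₀(10^(59.1/10) + 10^(55.0/10) + 10^(60.9/10)) = 63.73 dB SPL.
Excess over the loudest (60.9 dB): 63.73 − 60.9 = 2.8 dB.

2.8 dB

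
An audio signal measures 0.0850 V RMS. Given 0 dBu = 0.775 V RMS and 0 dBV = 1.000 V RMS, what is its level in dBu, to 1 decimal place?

-19.2 dBu

dBu = 20·log₁₀(V / 0.775 V).
20·log₁₀(0.0850/0.775) = -19.2 dBu.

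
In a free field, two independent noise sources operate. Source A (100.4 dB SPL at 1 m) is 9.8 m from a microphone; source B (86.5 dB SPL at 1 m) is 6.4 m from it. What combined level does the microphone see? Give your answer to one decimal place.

At the listener: L_A = 100.4 − 20·log₁₀(9.8) = 80.58 dB; L_B = 86.5 − 20·log₁₀(6.4) = 70.38 dB.
Combined: 10·log₁₀(10^(80.58/10)+10^(70.38/10)) = 81.0 dB SPL.

81.0 dB SPL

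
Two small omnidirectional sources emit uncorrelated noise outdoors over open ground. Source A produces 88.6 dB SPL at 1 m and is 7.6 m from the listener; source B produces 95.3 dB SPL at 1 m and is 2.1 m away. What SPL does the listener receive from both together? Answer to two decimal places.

At the listener: L_A = 88.6 − 20·log₁₀(7.6) = 70.984 dB; L_B = 95.3 − 20·log₁₀(2.1) = 88.856 dB.
Combined: 10·log₁₀(10^(70.984/10)+10^(88.856/10)) = 88.93 dB SPL.

88.93 dB SPL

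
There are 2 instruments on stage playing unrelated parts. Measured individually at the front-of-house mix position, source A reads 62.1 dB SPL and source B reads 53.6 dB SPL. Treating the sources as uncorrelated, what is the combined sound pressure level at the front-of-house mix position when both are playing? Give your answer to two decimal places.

62.67 dB SPL

Incoherent sources sum as intensities:
L_total = 10·log₁₀(10^(62.1/10) + 10^(53.6/10)) = 10·log₁₀(1851000) = 62.67 dB SPL.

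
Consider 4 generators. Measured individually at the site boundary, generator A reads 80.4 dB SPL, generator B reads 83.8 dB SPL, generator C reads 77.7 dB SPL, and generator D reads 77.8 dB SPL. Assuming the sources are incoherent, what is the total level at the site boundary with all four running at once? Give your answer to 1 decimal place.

86.7 dB SPL

Add the sources as powers (linear), then convert back to dB:
L_total = 10·log₁₀(10^(80.4/10) + 10^(83.8/10) + 10^(77.7/10) + 10^(77.8/10)) = 10·log₁₀(468700000) = 86.7 dB SPL.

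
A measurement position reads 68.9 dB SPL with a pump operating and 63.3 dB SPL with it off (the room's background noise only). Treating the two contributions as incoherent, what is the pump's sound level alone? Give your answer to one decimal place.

67.5 dB SPL

Subtract intensities: L_src = 10·log₁₀(10^(L_total/10) − 10^(L_bg/10)).
L_src = 10·log₁₀(10^(68.9/10) − 10^(63.3/10)) = 10·log₁₀(5625000) = 67.5 dB SPL.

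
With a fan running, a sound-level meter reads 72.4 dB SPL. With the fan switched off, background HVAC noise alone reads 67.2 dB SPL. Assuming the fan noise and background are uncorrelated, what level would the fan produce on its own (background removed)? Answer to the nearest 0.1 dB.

Background correction is a power subtraction:
L_src = 10·log₁₀(10^(72.4/10) − 10^(67.2/10)) = 10·log₁₀(12130000) = 70.8 dB SPL.

70.8 dB SPL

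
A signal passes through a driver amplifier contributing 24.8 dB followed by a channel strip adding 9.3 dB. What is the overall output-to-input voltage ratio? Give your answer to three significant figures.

50.7

Net gain = 24.8 + 9.3 = 34.1 dB.
Voltage ratio = 10^(34.1/20) = 50.7.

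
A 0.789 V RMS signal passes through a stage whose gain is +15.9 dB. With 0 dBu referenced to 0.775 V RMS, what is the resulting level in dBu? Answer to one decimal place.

+16.1 dBu

Input level: 20·log₁₀(0.789/0.775) = 0.16 dBu.
Output: 0.16 + 15.9 = +16.1 dBu.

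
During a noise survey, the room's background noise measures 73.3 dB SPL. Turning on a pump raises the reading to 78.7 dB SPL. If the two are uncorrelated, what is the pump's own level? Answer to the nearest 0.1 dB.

Background correction is a power subtraction:
L_src = 10·log₁₀(10^(78.7/10) − 10^(73.3/10)) = 10·log₁₀(52750000) = 77.2 dB SPL.

77.2 dB SPL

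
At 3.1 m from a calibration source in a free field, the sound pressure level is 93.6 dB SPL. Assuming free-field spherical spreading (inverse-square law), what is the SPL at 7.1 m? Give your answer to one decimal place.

86.4 dB SPL

Inverse-square spreading gives ΔL = −20·log₁₀(d₂/d₁).
ΔL = −20·log₁₀(7.1/3.1) = -7.20 dB, so L₂ = 93.6 + (-7.20) = 86.4 dB SPL.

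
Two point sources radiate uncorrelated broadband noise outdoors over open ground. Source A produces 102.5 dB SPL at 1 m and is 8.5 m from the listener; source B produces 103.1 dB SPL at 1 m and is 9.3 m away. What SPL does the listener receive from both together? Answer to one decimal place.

86.8 dB SPL

At the listener: L_A = 102.5 − 20·log₁₀(8.5) = 83.91 dB; L_B = 103.1 − 20·log₁₀(9.3) = 83.73 dB.
Combined: 10·log₁₀(10^(83.91/10)+10^(83.73/10)) = 86.8 dB SPL.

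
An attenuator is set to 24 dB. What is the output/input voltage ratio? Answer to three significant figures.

Voltage ratio = 10^(dB/20).
10^(-24/20) = 10^(-1.200) = 0.0631.

0.0631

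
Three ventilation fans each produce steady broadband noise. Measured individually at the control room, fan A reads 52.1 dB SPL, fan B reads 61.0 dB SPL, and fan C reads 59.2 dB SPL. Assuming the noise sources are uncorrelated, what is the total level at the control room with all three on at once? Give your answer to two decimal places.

63.53 dB SPL

Uncorrelated sources add in intensity (power), not in dB.
L_total = 10·log₁₀(10^(52.1/10) + 10^(61.0/10) + 10^(59.2/10)) = 10·log₁₀(2253000) = 63.53 dB SPL.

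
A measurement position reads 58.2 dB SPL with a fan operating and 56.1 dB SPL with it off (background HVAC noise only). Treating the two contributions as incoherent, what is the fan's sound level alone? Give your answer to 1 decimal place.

54.0 dB SPL

Subtract intensities: L_src = 10·log₁₀(10^(L_total/10) − 10^(L_bg/10)).
L_src = 10·log₁₀(10^(58.2/10) − 10^(56.1/10)) = 10·log₁₀(253300) = 54.0 dB SPL.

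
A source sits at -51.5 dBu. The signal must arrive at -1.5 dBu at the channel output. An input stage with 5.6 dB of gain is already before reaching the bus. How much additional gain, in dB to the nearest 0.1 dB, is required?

The required make-up gain is the shortfall in the dB sum.
G = -1.5 − (-51.5) − 5.6 = 44.4 dB.

44.4 dB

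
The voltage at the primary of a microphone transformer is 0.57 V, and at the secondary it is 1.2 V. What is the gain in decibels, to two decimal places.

6.47 dB

Voltage is an amplitude quantity, so gain = 20·log₁₀(V_out/V_in).
20·log₁₀(1.2/0.57) = 20·log₁₀(2.105) = 6.47 dB.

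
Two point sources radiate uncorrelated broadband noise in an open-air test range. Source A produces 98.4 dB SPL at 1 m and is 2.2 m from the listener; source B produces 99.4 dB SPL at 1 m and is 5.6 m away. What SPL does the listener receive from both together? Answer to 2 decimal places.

At the listener: L_A = 98.4 − 20·log₁₀(2.2) = 91.552 dB; L_B = 99.4 − 20·log₁₀(5.6) = 84.436 dB.
Combined: 10·log₁₀(10^(91.552/10)+10^(84.436/10)) = 92.32 dB SPL.

92.32 dB SPL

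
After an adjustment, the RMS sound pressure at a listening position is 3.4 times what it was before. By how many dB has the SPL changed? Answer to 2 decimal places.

Sound pressure is an amplitude quantity: ΔL = 20·log₁₀(p₂/p₁).
20·log₁₀(3.4) = 10.63 dB.

10.63 dB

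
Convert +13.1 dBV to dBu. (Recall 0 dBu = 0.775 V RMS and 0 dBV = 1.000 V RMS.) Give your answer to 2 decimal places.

+15.31 dBu

The offset between the scales is 20·log₁₀(0.775/1.000) = −2.214 dB.
So dBu = +13.1 + 2.214 = +15.31 dBu.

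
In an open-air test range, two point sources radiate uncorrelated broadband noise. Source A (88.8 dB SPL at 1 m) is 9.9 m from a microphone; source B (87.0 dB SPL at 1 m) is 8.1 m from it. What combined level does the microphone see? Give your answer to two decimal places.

71.87 dB SPL

At the listener: L_A = 88.8 − 20·log₁₀(9.9) = 68.887 dB; L_B = 87.0 − 20·log₁₀(8.1) = 68.830 dB.
Combined: 10·log₁₀(10^(68.887/10)+10^(68.830/10)) = 71.87 dB SPL.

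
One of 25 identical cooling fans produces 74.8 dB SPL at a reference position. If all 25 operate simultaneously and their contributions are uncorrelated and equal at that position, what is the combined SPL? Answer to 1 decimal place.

25 equal incoherent sources raise the level by 10·log₁₀(25) = 13.98 dB.
L_total = 74.8 + 13.98 = 88.8 dB SPL.

88.8 dB SPL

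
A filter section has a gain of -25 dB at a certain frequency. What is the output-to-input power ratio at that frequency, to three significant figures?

Power ratio = 10^(dB/10).
10^(-25/10) = 10^(-2.500) = 0.00316.

0.00316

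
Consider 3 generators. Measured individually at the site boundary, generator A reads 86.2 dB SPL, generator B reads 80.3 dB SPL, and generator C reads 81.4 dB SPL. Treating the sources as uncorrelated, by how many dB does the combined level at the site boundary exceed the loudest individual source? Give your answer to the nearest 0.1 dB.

2.0 dB

Add the sources as powers (linear), then convert back to dB:
L_total = 10·log₁₀(10^(86.2/10) + 10^(80.3/10) + 10^(81.4/10)) = 88.21 dB SPL.
Excess over the loudest (86.2 dB): 88.21 − 86.2 = 2.0 dB.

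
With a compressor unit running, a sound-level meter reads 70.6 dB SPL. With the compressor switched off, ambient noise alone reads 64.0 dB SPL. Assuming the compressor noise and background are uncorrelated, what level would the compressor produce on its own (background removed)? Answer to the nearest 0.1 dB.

69.5 dB SPL

Remove the background by subtracting linear intensities:
L_src = 10·log₁₀(10^(70.6/10) − 10^(64.0/10)) = 10·log₁₀(8970000) = 69.5 dB SPL.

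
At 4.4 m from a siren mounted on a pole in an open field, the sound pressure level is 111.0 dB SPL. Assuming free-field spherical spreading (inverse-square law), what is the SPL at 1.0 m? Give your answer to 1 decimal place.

Inverse-square spreading gives ΔL = −20·log₁₀(d₂/d₁).
ΔL = −20·log₁₀(1.0/4.4) = 12.87 dB, so L₂ = 111.0 + (12.87) = 123.9 dB SPL.

123.9 dB SPL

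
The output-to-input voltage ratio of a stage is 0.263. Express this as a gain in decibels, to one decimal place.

For a voltage ratio, dB = 20·log₁₀(V₂/V₁).
20·log₁₀(0.263) = -11.6 dB.

-11.6 dB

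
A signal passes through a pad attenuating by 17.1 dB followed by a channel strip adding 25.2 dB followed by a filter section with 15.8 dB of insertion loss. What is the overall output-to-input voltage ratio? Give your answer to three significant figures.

Net gain = (−17.1) + 25.2 + (−15.8) = -7.7 dB.
Voltage ratio = 10^(-7.7/20) = 0.412.

0.412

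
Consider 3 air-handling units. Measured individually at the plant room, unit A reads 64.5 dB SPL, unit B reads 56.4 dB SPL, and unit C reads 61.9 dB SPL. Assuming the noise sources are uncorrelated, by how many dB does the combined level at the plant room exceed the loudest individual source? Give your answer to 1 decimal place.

Add the sources as powers (linear), then convert back to dB:
L_total = 10·log₁₀(10^(64.5/10) + 10^(56.4/10) + 10^(61.9/10)) = 66.82 dB SPL.
Excess over the loudest (64.5 dB): 66.82 − 64.5 = 2.3 dB.

2.3 dB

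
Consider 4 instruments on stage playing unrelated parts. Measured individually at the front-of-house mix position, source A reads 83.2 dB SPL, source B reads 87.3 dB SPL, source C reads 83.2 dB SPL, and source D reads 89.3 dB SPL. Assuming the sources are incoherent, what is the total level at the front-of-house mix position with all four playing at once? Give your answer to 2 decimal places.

Uncorrelated sources add in intensity (power), not in dB.
L_total = 10·log₁₀(10^(83.2/10) + 10^(87.3/10) + 10^(83.2/10) + 10^(89.3/10)) = 10·log₁₀(1806000000) = 92.57 dB SPL.

92.57 dB SPL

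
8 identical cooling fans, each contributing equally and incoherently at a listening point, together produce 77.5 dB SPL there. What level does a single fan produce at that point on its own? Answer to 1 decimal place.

8 equal incoherent sources add 10·log₁₀(8) = 9.03 dB over one source.
L_one = 77.5 − 9.03 = 68.5 dB SPL.

68.5 dB SPL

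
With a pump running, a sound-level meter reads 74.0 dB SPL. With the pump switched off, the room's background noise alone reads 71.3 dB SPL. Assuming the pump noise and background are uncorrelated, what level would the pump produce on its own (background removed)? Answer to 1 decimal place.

Remove the background by subtracting linear intensities:
L_src = 10·log₁₀(10^(74.0/10) − 10^(71.3/10)) = 10·log₁₀(11630000) = 70.7 dB SPL.

70.7 dB SPL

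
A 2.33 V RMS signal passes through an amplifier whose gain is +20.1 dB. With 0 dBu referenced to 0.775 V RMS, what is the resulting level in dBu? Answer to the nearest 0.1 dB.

+29.7 dBu

Input level: 20·log₁₀(2.33/0.775) = 9.56 dBu.
Output: 9.56 + 20.1 = +29.7 dBu.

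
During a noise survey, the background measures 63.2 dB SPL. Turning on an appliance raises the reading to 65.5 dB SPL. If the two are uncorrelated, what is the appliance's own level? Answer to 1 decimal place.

Remove the background by subtracting linear intensities:
L_src = 10·log₁₀(10^(65.5/10) − 10^(63.2/10)) = 10·log₁₀(1459000) = 61.6 dB SPL.

61.6 dB SPL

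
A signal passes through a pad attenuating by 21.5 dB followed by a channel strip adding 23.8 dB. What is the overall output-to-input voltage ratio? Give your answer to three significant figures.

1.30

Net gain = (−21.5) + 23.8 = 2.3 dB.
Voltage ratio = 10^(2.3/20) = 1.30.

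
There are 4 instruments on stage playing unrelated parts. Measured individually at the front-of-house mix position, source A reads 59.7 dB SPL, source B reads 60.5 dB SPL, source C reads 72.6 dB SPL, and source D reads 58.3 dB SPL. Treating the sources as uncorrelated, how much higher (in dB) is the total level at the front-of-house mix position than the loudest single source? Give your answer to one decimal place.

Add the sources as powers (linear), then convert back to dB:
L_total = 10·log₁₀(10^(59.7/10) + 10^(60.5/10) + 10^(72.6/10) + 10^(58.3/10)) = 73.21 dB SPL.
Excess over the loudest (72.6 dB): 73.21 − 72.6 = 0.6 dB.

0.6 dB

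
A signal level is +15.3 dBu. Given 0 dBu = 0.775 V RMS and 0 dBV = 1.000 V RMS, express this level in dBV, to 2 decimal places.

The offset between the scales is 20·log₁₀(0.775/1.000) = −2.214 dB.
So dBV = +15.3 − 2.214 = +13.09 dBV.

+13.09 dBV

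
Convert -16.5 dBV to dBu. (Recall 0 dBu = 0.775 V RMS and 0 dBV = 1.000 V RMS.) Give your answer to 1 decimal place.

The offset between the scales is 20·log₁₀(0.775/1.000) = −2.214 dB.
So dBu = -16.5 + 2.214 = -14.3 dBu.

-14.3 dBu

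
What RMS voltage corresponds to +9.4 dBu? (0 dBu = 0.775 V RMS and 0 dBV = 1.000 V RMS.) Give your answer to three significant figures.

2.29 V

V = 0.775 V × 10^(+9.4/20).
= 0.775 × 2.951 = 2.29 V.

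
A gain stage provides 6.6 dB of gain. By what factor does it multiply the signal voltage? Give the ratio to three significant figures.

Voltage ratio = 10^(dB/20).
10^(6.6/20) = 10^(0.3300) = 2.14.

2.14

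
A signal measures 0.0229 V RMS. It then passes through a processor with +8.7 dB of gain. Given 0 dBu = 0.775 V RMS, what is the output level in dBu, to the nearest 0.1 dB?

Input level: 20·log₁₀(0.0229/0.775) = -30.59 dBu.
Output: -30.59 + 8.7 = -21.9 dBu.

-21.9 dBu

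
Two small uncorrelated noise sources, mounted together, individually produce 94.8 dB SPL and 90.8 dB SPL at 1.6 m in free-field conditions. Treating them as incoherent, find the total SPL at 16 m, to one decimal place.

76.3 dB SPL

Combined at 1.6 m: 10·log₁₀(10^(94.8/10)+10^(90.8/10)) = 96.26 dB SPL.
Then apply −20·log₁₀(16/1.6) = -20.00 dB → 76.3 dB SPL.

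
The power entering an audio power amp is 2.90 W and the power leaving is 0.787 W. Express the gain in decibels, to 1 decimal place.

-5.7 dB

Power is a power quantity, so gain = 10·log₁₀(P_out/P_in).
10·log₁₀(0.787/2.90) = 10·log₁₀(0.2714) = -5.7 dB.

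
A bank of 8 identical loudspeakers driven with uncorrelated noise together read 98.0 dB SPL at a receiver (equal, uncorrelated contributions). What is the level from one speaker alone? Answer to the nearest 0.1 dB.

89.0 dB SPL

8 equal incoherent sources add 10·log₁₀(8) = 9.03 dB over one source.
L_one = 98.0 − 9.03 = 89.0 dB SPL.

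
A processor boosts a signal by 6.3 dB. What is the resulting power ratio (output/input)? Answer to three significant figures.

4.27

Power ratio = 10^(dB/10).
10^(6.3/10) = 10^(0.6300) = 4.27.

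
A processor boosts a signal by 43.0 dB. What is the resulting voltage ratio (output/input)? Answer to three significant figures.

Voltage ratio = 10^(dB/20).
10^(43.0/20) = 10^(2.150) = 141.

141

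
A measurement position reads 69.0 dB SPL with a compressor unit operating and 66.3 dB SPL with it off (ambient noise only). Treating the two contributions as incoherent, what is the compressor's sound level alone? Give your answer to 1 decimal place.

Remove the background by subtracting linear intensities:
L_src = 10·log₁₀(10^(69.0/10) − 10^(66.3/10)) = 10·log₁₀(3677000) = 65.7 dB SPL.

65.7 dB SPL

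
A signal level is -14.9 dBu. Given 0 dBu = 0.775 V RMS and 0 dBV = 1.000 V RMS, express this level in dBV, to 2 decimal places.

The offset between the scales is 20·log₁₀(0.775/1.000) = −2.214 dB.
So dBV = -14.9 − 2.214 = -17.11 dBV.

-17.11 dBV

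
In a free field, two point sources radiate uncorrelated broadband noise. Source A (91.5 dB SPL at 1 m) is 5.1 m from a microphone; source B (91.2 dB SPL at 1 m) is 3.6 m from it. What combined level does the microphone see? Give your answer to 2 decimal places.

81.93 dB SPL

At the listener: L_A = 91.5 − 20·log₁₀(5.1) = 77.349 dB; L_B = 91.2 − 20·log₁₀(3.6) = 80.074 dB.
Combined: 10·log₁₀(10^(77.349/10)+10^(80.074/10)) = 81.93 dB SPL.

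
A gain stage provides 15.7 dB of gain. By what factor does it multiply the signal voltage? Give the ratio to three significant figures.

Voltage ratio = 10^(dB/20).
10^(15.7/20) = 10^(0.7850) = 6.10.

6.10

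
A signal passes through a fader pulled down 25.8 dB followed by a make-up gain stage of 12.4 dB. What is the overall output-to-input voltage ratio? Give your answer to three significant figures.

Net gain = (−25.8) + 12.4 = -13.4 dB.
Voltage ratio = 10^(-13.4/20) = 0.214.

0.214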